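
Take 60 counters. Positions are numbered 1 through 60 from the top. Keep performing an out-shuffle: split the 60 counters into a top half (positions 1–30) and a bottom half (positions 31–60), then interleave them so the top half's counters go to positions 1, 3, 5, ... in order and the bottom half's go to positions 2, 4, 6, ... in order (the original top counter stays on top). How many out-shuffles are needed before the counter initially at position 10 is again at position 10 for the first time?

Follow position 10 under repeated out-shuffles:
10 → 19 → 37 → 14 → 27 → 53 → 46 → 32 → ... → 10 (length 58)
It first returns after 58 out-shuffles.

58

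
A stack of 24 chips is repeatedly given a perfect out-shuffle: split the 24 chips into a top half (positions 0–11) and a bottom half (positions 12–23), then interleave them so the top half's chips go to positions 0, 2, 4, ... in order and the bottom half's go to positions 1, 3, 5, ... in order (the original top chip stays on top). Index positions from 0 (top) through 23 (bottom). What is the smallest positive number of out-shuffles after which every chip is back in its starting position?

The out-shuffle permutes the 24 positions with cycle lengths [1, 1, 11, 11].
Every chip is home exactly when every cycle has completed a whole number of laps, i.e. after lcm(1, 11) = 11 out-shuffles.

11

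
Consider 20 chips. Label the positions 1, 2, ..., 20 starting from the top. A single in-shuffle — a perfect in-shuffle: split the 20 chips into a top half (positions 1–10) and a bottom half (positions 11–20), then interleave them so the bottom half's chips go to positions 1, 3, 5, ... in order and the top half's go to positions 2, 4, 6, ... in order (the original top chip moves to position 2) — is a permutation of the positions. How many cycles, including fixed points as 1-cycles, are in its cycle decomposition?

5

Trace each unvisited position around until it returns:
(1 2 4 8 16 11) (3 6 12) (5 10 20 19 17 13) (7 14) (9 18 15)
5 cycles in total.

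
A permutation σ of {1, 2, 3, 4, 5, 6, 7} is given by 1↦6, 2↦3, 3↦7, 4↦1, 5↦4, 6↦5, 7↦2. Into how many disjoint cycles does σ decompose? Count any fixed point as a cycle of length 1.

2

Cycle decomposition: (1 6 5 4) (2 3 7).
2 cycles.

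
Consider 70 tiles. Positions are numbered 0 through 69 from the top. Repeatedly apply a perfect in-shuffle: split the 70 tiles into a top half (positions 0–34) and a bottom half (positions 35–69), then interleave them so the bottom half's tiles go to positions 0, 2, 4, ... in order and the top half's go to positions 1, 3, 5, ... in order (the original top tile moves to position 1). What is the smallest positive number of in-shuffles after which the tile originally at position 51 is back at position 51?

35

Follow position 51 under repeated in-shuffles:
51 → 32 → 65 → 60 → 50 → 30 → 61 → 52 → ... → 51 (length 35)
It first returns after 35 in-shuffles.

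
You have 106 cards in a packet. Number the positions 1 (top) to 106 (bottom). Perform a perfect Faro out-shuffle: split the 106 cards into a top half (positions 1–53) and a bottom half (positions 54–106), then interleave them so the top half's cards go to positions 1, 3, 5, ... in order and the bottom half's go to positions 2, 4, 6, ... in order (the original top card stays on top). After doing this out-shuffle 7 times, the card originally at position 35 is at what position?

Track the card's position through each out-shuffle:
35 → 69 → 32 → 63 → 20 → 39 → 77 → 48

48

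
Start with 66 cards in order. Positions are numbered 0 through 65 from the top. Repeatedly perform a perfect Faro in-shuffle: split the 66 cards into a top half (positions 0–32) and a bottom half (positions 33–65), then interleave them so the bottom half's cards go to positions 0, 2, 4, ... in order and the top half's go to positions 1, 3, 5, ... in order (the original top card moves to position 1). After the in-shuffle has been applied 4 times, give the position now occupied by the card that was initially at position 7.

Track the card's position through each in-shuffle:
7 → 15 → 31 → 63 → 60

60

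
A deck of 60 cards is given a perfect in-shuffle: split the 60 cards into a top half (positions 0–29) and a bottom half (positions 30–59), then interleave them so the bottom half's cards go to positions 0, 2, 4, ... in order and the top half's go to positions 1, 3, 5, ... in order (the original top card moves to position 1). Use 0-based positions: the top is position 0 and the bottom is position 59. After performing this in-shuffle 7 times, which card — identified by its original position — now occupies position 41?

6

Work backwards from position 41, undoing one in-shuffle at a time:
41 ← 20 ← 40 ← 50 ← 55 ← 27 ← 13 ← 6
So the card now at position 41 started at position 6.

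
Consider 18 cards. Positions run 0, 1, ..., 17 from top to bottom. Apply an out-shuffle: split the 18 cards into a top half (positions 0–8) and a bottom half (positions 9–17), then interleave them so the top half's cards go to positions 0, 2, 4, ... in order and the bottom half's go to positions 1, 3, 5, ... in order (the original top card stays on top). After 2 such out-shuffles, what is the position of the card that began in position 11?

Track the card's position through each out-shuffle:
11 → 5 → 10

10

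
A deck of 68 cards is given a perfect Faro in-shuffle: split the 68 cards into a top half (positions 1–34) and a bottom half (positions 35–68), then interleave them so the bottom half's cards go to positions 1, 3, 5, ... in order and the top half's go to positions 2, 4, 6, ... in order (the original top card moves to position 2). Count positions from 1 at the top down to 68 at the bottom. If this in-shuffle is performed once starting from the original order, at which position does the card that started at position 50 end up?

Track the card's position through each in-shuffle:
50 → 31

31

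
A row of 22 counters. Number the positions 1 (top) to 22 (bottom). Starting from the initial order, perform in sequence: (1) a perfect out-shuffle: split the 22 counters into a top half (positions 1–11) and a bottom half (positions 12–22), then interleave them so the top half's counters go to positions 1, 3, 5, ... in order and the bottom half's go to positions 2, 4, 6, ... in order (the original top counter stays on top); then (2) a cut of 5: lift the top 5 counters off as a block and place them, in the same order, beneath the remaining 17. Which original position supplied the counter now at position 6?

Undo the operations in reverse order, starting from position 6:
  undo op 2 (cut 5): 6 ← 11
  undo op 1 (out-shuffle, from top half): 11 ← 6
So the counter at position 6 came from original position 6.

6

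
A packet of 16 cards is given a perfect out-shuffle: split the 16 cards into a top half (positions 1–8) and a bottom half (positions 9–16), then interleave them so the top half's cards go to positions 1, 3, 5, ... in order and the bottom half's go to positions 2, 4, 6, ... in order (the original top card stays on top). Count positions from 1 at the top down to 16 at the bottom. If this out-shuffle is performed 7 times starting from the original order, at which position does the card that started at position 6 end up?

Track the card's position through each out-shuffle:
6 → 11 → 6 → 11 → 6 → 11 → 6 → 11

11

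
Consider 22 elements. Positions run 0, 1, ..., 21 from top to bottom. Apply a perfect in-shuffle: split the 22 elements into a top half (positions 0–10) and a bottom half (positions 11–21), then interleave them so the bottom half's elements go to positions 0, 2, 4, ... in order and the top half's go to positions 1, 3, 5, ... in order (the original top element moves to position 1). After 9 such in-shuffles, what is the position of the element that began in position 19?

4

Track the element's position through each in-shuffle:
19 → 16 → 10 → 21 → 20 → 18 → 14 → 6 → 13 → 4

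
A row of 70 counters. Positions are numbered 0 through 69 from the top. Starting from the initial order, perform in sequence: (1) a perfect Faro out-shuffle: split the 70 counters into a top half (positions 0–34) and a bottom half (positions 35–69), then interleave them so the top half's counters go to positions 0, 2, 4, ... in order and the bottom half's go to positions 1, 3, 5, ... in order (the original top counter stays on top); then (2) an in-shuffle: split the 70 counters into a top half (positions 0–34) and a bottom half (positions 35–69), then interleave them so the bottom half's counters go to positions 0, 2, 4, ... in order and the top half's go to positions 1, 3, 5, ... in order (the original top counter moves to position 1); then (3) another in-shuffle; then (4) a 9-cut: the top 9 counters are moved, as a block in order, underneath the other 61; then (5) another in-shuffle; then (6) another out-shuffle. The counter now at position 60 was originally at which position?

Undo the operations in reverse order, starting from position 60:
  undo op 6 (out-shuffle, from top half): 60 ← 30
  undo op 5 (in-shuffle, from bottom half): 30 ← 50
  undo op 4 (cut 9): 50 ← 59
  undo op 3 (in-shuffle, from top half): 59 ← 29
  undo op 2 (in-shuffle, from top half): 29 ← 14
  undo op 1 (out-shuffle, from top half): 14 ← 7
So the counter at position 60 came from original position 7.

7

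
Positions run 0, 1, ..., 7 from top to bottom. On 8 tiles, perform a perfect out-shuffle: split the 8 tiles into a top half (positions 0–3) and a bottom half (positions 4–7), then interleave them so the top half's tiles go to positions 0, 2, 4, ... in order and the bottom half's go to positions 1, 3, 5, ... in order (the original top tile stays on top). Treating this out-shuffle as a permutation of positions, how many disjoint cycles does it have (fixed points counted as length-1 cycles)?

4

Trace each unvisited position around until it returns:
(0) (1 2 4) (3 6 5) (7)
4 cycles in total.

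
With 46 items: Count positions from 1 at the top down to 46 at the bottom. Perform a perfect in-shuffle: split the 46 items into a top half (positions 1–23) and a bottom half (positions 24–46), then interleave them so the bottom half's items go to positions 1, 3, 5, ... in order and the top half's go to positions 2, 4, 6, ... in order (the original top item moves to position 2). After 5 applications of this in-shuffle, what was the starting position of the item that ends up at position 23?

Work backwards from position 23, undoing one in-shuffle at a time:
23 ← 35 ← 41 ← 44 ← 22 ← 11
So the item now at position 23 started at position 11.

11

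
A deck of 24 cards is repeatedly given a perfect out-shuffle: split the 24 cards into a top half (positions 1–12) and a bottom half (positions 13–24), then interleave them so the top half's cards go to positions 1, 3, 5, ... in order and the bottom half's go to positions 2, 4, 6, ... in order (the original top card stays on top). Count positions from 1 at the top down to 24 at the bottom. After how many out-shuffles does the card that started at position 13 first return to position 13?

11

Follow position 13 under repeated out-shuffles:
13 → 2 → 3 → 5 → 9 → 17 → 10 → 19 → 14 → 4 → 7 → 13
It first returns after 11 out-shuffles.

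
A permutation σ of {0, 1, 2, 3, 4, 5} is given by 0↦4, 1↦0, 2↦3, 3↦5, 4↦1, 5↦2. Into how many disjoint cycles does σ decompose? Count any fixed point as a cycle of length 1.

Cycle decomposition: (0 4 1) (2 3 5).
2 cycles.

2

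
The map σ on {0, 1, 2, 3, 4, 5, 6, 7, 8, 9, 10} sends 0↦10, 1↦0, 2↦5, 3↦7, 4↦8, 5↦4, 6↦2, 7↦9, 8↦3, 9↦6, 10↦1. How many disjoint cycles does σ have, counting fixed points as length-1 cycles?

Cycle decomposition: (0 10 1) (2 5 4 8 3 7 9 6).
2 cycles.

2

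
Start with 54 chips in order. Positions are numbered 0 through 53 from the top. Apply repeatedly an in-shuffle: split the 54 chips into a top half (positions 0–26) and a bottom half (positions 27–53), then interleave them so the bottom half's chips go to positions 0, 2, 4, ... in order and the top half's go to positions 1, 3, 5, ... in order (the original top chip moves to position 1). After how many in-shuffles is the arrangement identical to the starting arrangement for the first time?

20

The in-shuffle permutes the 54 positions with cycle lengths [4, 10, 20, 20].
Every chip is home exactly when every cycle has completed a whole number of laps, i.e. after lcm(4, 10, 20) = 20 in-shuffles.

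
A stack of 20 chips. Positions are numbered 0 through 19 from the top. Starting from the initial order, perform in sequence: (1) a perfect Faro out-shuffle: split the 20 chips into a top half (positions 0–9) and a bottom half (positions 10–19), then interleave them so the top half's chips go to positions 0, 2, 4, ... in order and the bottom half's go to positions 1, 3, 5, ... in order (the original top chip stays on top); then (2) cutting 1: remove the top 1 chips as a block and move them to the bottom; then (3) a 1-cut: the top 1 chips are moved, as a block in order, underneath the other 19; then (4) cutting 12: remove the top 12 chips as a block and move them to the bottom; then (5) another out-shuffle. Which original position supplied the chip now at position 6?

Undo the operations in reverse order, starting from position 6:
  undo op 5 (out-shuffle, from top half): 6 ← 3
  undo op 4 (cut 12): 3 ← 15
  undo op 3 (cut 1): 15 ← 16
  undo op 2 (cut 1): 16 ← 17
  undo op 1 (out-shuffle, from bottom half): 17 ← 18
So the chip at position 6 came from original position 18.

18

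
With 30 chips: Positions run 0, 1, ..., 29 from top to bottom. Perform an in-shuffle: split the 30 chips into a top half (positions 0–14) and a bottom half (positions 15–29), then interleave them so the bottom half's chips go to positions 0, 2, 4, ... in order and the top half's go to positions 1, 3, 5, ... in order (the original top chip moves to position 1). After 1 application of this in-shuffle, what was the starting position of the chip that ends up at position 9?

4

Work backwards from position 9, undoing one in-shuffle at a time:
9 ← 4
So the chip now at position 9 started at position 4.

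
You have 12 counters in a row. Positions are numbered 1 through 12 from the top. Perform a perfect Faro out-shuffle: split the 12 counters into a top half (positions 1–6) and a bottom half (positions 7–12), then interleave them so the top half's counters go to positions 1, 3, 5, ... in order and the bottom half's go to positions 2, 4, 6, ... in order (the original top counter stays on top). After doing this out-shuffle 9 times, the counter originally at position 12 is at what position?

12

Position 12 is a fixed point of every out-shuffle, so the counter never moves.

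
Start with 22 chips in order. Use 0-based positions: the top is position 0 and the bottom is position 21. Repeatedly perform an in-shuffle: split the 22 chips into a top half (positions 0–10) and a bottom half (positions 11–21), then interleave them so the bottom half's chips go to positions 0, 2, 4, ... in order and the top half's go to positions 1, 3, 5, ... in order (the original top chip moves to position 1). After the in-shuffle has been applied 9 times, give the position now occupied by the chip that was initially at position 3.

Track the chip's position through each in-shuffle:
3 → 7 → 15 → 8 → 17 → 12 → 2 → 5 → 11 → 0

0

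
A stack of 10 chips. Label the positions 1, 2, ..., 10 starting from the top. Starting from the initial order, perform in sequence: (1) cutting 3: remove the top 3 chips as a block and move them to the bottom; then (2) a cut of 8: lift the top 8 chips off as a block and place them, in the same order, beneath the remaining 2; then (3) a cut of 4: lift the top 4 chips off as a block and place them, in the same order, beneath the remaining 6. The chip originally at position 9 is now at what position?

Track the chip from position 9 forward through each operation:
  after op 1 (cut 3): 9 → 6
  after op 2 (cut 8): 6 → 8
  after op 3 (cut 4): 8 → 4

4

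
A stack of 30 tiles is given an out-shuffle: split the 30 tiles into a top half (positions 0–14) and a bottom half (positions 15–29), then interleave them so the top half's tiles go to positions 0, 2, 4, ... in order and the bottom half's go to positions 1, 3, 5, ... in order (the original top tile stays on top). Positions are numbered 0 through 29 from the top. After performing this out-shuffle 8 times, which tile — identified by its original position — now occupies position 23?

Work backwards from position 23, undoing one out-shuffle at a time:
23 ← 26 ← 13 ← 21 ← 25 ← 27 ← 28 ← 14 ← 7
So the tile now at position 23 started at position 7.

7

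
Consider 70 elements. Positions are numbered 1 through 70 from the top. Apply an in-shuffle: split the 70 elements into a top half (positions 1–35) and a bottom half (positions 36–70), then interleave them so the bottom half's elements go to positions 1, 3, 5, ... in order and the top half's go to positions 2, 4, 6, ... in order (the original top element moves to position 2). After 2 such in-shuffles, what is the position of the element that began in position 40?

18

Track the element's position through each in-shuffle:
40 → 9 → 18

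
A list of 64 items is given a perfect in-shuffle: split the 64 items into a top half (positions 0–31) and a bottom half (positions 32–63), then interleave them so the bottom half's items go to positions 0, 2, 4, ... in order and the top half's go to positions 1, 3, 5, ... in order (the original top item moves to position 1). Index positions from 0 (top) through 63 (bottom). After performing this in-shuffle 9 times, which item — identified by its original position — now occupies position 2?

Work backwards from position 2, undoing one in-shuffle at a time:
2 ← 33 ← 16 ← 40 ← 52 ← 58 ← 61 ← 30 ← 47 ← 23
So the item now at position 2 started at position 23.

23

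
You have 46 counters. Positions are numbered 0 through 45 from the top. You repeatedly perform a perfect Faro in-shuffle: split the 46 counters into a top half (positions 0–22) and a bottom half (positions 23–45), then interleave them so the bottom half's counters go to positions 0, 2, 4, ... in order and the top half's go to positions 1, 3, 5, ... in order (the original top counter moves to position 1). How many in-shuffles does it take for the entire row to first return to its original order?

23

The in-shuffle permutes the 46 positions with cycle lengths [23, 23].
Every counter is home exactly when every cycle has completed a whole number of laps, i.e. after lcm(23) = 23 in-shuffles.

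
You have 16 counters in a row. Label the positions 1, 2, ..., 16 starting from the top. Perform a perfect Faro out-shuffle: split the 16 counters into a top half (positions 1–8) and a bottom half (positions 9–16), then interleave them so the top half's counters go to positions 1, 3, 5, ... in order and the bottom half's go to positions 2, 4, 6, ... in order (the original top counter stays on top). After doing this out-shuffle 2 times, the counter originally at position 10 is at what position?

7

Track the counter's position through each out-shuffle:
10 → 4 → 7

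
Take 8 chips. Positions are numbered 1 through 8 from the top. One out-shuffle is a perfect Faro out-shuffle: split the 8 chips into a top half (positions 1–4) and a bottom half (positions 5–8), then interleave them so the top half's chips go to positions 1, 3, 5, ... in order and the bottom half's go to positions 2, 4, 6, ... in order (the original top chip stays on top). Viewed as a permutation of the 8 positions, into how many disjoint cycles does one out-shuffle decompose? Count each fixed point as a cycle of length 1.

4

Trace each unvisited position around until it returns:
(1) (2 3 5) (4 7 6) (8)
4 cycles in total.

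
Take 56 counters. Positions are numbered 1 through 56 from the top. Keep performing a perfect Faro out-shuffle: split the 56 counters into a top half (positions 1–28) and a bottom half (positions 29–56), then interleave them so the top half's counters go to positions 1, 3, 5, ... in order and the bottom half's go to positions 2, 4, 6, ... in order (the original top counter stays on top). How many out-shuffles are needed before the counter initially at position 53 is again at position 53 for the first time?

Follow position 53 under repeated out-shuffles:
53 → 50 → 44 → 32 → 8 → 15 → 29 → 2 → 3 → 5 → 9 → 17 → 33 → 10 → 19 → 37 → 18 → 35 → 14 → 27 → 53
It first returns after 20 out-shuffles.

20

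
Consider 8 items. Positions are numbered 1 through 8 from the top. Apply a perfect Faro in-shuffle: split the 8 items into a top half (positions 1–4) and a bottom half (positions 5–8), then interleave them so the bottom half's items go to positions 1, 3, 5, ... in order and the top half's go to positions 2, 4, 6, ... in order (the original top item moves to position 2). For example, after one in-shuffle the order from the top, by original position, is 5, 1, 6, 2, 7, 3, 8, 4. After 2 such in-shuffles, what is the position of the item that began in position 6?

6

Track the item's position through each in-shuffle:
6 → 3 → 6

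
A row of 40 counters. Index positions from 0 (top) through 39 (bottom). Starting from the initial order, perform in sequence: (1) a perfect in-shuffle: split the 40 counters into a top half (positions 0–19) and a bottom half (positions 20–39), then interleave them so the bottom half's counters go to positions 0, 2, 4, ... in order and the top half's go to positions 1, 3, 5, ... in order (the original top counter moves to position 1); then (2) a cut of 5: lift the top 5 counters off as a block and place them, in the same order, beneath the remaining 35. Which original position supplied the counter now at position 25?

35

Undo the operations in reverse order, starting from position 25:
  undo op 2 (cut 5): 25 ← 30
  undo op 1 (in-shuffle, from bottom half): 30 ← 35
So the counter at position 25 came from original position 35.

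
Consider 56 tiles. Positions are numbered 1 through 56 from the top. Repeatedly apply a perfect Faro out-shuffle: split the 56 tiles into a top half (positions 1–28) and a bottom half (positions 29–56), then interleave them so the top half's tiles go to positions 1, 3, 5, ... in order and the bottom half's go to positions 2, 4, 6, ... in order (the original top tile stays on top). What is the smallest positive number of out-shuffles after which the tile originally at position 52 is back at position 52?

20

Follow position 52 under repeated out-shuffles:
52 → 48 → 40 → 24 → 47 → 38 → 20 → 39 → 22 → 43 → 30 → 4 → 7 → 13 → 25 → 49 → 42 → 28 → 55 → 54 → 52
It first returns after 20 out-shuffles.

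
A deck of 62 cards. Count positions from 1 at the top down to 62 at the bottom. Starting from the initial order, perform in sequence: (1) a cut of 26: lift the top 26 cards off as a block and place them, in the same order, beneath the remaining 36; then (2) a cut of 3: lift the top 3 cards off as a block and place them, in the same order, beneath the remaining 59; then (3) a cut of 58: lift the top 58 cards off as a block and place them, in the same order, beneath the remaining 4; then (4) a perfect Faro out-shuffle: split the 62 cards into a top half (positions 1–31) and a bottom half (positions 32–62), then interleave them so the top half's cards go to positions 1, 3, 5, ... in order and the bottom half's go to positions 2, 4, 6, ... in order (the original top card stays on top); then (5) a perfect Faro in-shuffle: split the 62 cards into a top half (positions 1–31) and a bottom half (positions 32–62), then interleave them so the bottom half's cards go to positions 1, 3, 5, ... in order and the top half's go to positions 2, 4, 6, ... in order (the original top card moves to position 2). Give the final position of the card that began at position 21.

45

Track the card from position 21 forward through each operation:
  after op 1 (cut 26): 21 → 57
  after op 2 (cut 3): 57 → 54
  after op 3 (cut 58): 54 → 58
  after op 4 (out-shuffle): 58 → 54
  after op 5 (in-shuffle): 54 → 45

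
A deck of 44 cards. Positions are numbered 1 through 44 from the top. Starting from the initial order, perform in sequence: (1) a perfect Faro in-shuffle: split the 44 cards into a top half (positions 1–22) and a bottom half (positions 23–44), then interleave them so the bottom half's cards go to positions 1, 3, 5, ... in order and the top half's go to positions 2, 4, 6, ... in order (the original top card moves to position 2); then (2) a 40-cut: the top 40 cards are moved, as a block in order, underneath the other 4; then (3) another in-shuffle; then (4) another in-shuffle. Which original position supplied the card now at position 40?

3

Undo the operations in reverse order, starting from position 40:
  undo op 4 (in-shuffle, from top half): 40 ← 20
  undo op 3 (in-shuffle, from top half): 20 ← 10
  undo op 2 (cut 40): 10 ← 6
  undo op 1 (in-shuffle, from top half): 6 ← 3
So the card at position 40 came from original position 3.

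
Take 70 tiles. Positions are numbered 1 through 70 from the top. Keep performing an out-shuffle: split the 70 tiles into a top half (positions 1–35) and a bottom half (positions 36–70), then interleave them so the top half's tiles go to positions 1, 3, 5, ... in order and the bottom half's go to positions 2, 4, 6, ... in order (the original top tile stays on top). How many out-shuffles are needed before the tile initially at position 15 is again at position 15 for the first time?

Follow position 15 under repeated out-shuffles:
15 → 29 → 57 → 44 → 18 → 35 → 69 → 68 → ... → 15 (length 22)
It first returns after 22 out-shuffles.

22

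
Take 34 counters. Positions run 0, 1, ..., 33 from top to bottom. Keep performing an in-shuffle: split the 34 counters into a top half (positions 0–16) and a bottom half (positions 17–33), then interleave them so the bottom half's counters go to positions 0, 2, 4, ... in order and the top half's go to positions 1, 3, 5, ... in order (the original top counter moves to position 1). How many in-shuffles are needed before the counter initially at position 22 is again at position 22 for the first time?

12

Follow position 22 under repeated in-shuffles:
22 → 10 → 21 → 8 → 17 → 0 → 1 → 3 → 7 → 15 → 31 → 28 → 22
It first returns after 12 in-shuffles.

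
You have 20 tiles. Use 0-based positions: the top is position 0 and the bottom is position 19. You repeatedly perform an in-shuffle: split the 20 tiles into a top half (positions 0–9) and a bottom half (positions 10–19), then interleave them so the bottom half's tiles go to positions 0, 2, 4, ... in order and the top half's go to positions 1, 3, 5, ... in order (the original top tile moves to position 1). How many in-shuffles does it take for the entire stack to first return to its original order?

The in-shuffle permutes the 20 positions with cycle lengths [2, 3, 3, 6, 6].
Every tile is home exactly when every cycle has completed a whole number of laps, i.e. after lcm(2, 3, 6) = 6 in-shuffles.

6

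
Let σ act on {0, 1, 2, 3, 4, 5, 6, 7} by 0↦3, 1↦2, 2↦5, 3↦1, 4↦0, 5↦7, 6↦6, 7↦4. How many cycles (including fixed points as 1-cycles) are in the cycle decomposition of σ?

2

Cycle decomposition: (0 3 1 2 5 7 4) (6).
2 cycles.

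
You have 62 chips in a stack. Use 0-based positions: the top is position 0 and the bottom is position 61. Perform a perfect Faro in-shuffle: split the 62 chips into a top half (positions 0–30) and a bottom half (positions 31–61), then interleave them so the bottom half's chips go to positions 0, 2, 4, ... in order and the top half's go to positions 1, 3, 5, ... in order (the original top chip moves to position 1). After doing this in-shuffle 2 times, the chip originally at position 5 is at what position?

Track the chip's position through each in-shuffle:
5 → 11 → 23

23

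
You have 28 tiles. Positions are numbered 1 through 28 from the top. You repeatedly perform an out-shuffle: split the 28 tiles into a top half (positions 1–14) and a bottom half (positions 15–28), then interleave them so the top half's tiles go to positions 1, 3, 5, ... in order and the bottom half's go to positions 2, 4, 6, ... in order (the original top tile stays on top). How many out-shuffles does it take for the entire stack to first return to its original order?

18

The out-shuffle permutes the 28 positions with cycle lengths [1, 1, 2, 6, 18].
Every tile is home exactly when every cycle has completed a whole number of laps, i.e. after lcm(1, 2, 6, 18) = 18 out-shuffles.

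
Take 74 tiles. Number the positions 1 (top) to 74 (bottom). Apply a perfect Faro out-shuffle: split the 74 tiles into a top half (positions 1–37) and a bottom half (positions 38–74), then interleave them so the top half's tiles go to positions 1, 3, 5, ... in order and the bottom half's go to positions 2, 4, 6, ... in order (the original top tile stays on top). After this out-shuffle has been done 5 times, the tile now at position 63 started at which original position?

Work backwards from position 63, undoing one out-shuffle at a time:
63 ← 32 ← 53 ← 27 ← 14 ← 44
So the tile now at position 63 started at position 44.

44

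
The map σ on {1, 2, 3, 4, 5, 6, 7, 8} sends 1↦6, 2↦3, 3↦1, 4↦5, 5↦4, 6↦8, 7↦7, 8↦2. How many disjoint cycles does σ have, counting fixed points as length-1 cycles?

Cycle decomposition: (1 6 8 2 3) (4 5) (7).
3 cycles.

3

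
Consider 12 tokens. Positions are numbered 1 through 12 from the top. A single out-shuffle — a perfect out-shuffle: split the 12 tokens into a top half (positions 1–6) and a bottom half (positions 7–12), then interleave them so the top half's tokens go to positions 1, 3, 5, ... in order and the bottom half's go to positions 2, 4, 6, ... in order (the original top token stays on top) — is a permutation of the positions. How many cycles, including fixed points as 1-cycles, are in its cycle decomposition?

3

Trace each unvisited position around until it returns:
(1) (2 3 5 9 6 11 10 8 4 7) (12)
3 cycles in total.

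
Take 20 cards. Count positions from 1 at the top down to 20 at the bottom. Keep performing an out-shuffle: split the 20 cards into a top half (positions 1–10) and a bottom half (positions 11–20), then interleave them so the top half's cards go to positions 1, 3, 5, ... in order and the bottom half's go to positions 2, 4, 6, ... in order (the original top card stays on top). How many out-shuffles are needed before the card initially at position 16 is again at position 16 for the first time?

18

Follow position 16 under repeated out-shuffles:
16 → 12 → 4 → 7 → 13 → 6 → 11 → 2 → 3 → 5 → 9 → 17 → 14 → 8 → 15 → 10 → 19 → 18 → 16
It first returns after 18 out-shuffles.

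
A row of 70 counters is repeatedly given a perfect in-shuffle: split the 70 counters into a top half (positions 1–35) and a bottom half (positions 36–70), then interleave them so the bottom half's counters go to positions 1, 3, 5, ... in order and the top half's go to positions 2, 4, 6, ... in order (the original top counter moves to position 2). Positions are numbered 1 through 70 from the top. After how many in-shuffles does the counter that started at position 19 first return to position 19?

35

Follow position 19 under repeated in-shuffles:
19 → 38 → 5 → 10 → 20 → 40 → 9 → 18 → ... → 19 (length 35)
It first returns after 35 in-shuffles.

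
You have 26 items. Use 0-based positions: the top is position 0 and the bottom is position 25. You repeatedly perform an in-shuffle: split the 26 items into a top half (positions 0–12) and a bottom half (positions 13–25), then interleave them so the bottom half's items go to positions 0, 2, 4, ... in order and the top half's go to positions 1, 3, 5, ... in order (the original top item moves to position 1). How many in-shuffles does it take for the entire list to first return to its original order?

18

The in-shuffle permutes the 26 positions with cycle lengths [2, 6, 18].
Every item is home exactly when every cycle has completed a whole number of laps, i.e. after lcm(2, 6, 18) = 18 in-shuffles.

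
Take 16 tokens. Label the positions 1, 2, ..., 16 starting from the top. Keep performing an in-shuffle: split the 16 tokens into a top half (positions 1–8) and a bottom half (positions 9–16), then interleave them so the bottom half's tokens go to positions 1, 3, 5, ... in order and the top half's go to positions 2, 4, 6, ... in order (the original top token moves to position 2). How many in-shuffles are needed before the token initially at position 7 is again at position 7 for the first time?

8

Follow position 7 under repeated in-shuffles:
7 → 14 → 11 → 5 → 10 → 3 → 6 → 12 → 7
It first returns after 8 in-shuffles.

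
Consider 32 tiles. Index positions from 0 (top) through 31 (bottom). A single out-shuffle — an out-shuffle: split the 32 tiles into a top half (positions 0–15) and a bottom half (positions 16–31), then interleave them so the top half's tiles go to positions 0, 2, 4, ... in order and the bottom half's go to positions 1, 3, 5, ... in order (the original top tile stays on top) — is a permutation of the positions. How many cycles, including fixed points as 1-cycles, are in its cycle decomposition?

8

Trace each unvisited position around until it returns:
(0) (1 2 4 8 16) (3 6 12 24 17) (5 10 20 9 18) (7 14 28 25 19) (11 22 13 26 21) (15 30 29 27 23) (31)
8 cycles in total.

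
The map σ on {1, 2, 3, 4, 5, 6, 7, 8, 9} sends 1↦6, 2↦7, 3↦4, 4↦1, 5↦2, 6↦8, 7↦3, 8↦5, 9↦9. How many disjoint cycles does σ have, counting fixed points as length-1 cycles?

Cycle decomposition: (1 6 8 5 2 7 3 4) (9).
2 cycles.

2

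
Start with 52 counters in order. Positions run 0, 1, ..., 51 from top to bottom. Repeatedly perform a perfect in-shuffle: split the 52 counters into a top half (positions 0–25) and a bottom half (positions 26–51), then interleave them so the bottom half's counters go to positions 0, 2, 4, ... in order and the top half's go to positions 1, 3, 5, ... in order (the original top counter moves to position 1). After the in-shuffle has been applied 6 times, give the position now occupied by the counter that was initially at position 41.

Track the counter's position through each in-shuffle:
41 → 30 → 8 → 17 → 35 → 18 → 37

37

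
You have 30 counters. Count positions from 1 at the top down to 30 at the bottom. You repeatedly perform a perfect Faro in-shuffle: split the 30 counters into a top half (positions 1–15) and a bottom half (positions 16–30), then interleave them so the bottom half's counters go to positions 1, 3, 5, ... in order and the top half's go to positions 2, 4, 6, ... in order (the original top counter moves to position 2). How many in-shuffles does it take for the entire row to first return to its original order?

The in-shuffle permutes the 30 positions with cycle lengths [5, 5, 5, 5, 5, 5].
Every counter is home exactly when every cycle has completed a whole number of laps, i.e. after lcm(5) = 5 in-shuffles.

5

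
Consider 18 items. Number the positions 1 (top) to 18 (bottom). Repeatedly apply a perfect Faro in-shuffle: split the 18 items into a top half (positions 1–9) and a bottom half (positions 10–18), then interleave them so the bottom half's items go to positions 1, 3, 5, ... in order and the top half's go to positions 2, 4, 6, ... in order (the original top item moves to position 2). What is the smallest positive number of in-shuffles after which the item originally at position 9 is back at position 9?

Follow position 9 under repeated in-shuffles:
9 → 18 → 17 → 15 → 11 → 3 → 6 → 12 → 5 → 10 → 1 → 2 → 4 → 8 → 16 → 13 → 7 → 14 → 9
It first returns after 18 in-shuffles.

18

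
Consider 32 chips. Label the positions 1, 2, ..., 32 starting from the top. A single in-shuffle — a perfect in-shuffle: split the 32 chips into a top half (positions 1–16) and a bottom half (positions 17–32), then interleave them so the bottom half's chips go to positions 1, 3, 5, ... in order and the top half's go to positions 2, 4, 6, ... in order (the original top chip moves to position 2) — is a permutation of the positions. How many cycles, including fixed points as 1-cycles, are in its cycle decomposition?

Trace each unvisited position around until it returns:
(1 2 4 8 16 32 31 29 25 17) (3 6 12 24 15 30 27 21 9 18) (5 10 20 7 14 28 23 13 26 19) (11 22)
4 cycles in total.

4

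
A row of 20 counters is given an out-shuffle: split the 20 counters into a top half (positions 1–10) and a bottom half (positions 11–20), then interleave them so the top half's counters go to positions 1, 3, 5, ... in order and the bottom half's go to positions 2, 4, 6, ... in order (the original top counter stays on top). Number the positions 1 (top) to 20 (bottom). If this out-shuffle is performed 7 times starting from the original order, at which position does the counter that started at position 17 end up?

16

Track the counter's position through each out-shuffle:
17 → 14 → 8 → 15 → 10 → 19 → 18 → 16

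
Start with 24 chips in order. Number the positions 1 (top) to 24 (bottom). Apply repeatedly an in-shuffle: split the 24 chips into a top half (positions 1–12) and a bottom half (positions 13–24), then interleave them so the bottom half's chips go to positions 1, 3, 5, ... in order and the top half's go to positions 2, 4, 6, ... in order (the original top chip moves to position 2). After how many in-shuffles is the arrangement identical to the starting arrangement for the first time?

20

The in-shuffle permutes the 24 positions with cycle lengths [4, 20].
Every chip is home exactly when every cycle has completed a whole number of laps, i.e. after lcm(4, 20) = 20 in-shuffles.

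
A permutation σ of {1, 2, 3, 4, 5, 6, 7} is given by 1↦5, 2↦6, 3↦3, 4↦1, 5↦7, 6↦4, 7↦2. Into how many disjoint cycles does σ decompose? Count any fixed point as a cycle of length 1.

Cycle decomposition: (1 5 7 2 6 4) (3).
2 cycles.

2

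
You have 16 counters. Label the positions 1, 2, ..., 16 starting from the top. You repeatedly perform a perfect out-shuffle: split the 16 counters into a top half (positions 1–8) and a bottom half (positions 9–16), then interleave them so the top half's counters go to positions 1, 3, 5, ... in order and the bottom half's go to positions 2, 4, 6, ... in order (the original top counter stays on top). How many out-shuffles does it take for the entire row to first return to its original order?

The out-shuffle permutes the 16 positions with cycle lengths [1, 1, 2, 4, 4, 4].
Every counter is home exactly when every cycle has completed a whole number of laps, i.e. after lcm(1, 2, 4) = 4 out-shuffles.

4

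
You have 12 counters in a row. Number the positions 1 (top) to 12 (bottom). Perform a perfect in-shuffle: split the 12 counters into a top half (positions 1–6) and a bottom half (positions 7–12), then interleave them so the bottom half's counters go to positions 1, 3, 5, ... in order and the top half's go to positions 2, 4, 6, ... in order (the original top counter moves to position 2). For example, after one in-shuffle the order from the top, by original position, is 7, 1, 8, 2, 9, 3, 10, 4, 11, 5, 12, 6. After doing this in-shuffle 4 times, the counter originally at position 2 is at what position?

Track the counter's position through each in-shuffle:
2 → 4 → 8 → 3 → 6

6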